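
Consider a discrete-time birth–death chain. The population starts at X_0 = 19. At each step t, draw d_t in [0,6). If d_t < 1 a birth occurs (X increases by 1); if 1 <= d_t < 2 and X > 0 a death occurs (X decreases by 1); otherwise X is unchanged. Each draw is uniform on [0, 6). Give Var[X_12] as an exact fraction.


X can drop by at most 1 per step and X_0 = 19 > T = 12, so X_t >= 19 − t >= 7 > 0 for every t <= 12: the floor at 0 (the 'and X > 0' condition) never binds. Hence X_12 = X_0 + Σ_{t<12} Y_t with i.i.d. increments Y_t = y(d_t) ∈ {+1, −1, 0}.
Outcome values over d=0..5: [1, -1, 0, 0, 0, 0]
Σy = 0, Σy² = 2, M = 6
μ = 0/6 = 0,  σ² = 2/6 − (0)² = 1/3
Independent increments: Var[X_12] = 12·σ² = 12·(1/3) = 4

4


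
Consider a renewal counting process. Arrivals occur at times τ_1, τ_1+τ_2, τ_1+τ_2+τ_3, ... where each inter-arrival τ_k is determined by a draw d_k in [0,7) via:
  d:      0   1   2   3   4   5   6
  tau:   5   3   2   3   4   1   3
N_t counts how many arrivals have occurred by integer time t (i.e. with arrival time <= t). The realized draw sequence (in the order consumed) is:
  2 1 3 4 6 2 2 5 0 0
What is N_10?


draw d_1=2: τ_1=2, arrival time A_1=2
draw d_2=1: τ_2=3, arrival time A_2=5
draw d_3=3: τ_3=3, arrival time A_3=8
draw d_4=4: τ_4=4, arrival time A_4=12
draw d_5=6: τ_5=3, arrival time A_5=15
draw d_6=2: τ_6=2, arrival time A_6=17
draw d_7=2: τ_7=2, arrival time A_7=19
draw d_8=5: τ_8=1, arrival time A_8=20
draw d_9=0: τ_9=5, arrival time A_9=25
draw d_10=0: τ_10=5, arrival time A_10=30
N_t over t=0..10: 0:0 1:0 2:1 3:1 4:1 5:2 6:2 7:2 8:3 9:3 10:3

3


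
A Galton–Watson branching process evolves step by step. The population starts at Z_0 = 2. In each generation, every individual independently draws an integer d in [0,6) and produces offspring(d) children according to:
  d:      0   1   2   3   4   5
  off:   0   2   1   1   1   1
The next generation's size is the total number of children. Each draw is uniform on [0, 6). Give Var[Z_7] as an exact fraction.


14/3

Outcome values over d=0..5: [0, 2, 1, 1, 1, 1]
Σy = 6, Σy² = 8, M = 6
μ = 6/6 = 1,  σ² = 8/6 − (1)² = 1/3
V_0 = 0, E_0 = 2
V_1 = 1/3·E_0 + (1)²·V_0 = 2/3;  E_1 = 2
V_2 = 1/3·E_1 + (1)²·V_1 = 4/3;  E_2 = 2
V_3 = 1/3·E_2 + (1)²·V_2 = 2;  E_3 = 2
V_4 = 1/3·E_3 + (1)²·V_3 = 8/3;  E_4 = 2
V_5 = 1/3·E_4 + (1)²·V_4 = 10/3;  E_5 = 2
V_6 = 1/3·E_5 + (1)²·V_5 = 4;  E_6 = 2
V_7 = 1/3·E_6 + (1)²·V_6 = 14/3;  E_7 = 2


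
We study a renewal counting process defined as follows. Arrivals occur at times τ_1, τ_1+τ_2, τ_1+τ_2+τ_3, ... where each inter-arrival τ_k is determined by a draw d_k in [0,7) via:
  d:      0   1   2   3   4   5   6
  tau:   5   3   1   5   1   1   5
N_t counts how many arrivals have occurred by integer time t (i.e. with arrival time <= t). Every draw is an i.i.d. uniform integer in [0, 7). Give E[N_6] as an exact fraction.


Inter-arrival values over d=0..6: [5, 3, 1, 5, 1, 1, 5]
Each d has probability 1/7, so the pmf of τ is: f(1) = 3/7, f(3) = 1/7, f(5) = 3/7
Renewal equation for m(n) = E[N_n]: condition on τ_1 = k (if k <= n, one arrival plus a fresh copy on the remaining n−k steps): m(n) = F(n) + Σ_{k<=n} f(k)·m(n−k), where F(n) = P(τ <= n) and m(0) = 0
m(1) = F(1) = 3/7
m(2) = F(2) + f(1)·m(1) = 3/7 + 3/7·3/7 = 30/49
m(3) = F(3) + f(1)·m(2) = 4/7 + 3/7·30/49 = 286/343
m(4) = F(4) + f(1)·m(3) + f(3)·m(1) = 4/7 + 3/7·286/343 + 1/7·3/7 = 2377/2401
m(5) = F(5) + f(1)·m(4) + f(3)·m(2) = 1 + 3/7·2377/2401 + 1/7·30/49 = 25408/16807
m(6) = F(6) + f(1)·m(5) + f(3)·m(3) + f(5)·m(1) = 1 + 3/7·25408/16807 + 1/7·286/343 + 3/7·3/7 = 229496/117649
E[N_6] = m(6) = 229496/117649

229496/117649


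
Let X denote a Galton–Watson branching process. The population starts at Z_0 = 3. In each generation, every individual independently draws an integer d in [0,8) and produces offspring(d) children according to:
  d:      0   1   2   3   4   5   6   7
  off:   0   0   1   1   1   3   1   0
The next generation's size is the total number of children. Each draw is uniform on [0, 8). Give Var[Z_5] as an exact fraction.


6323189565/1073741824

Outcome values over d=0..7: [0, 0, 1, 1, 1, 3, 1, 0]
Σy = 7, Σy² = 13, M = 8
μ = 7/8 = 7/8,  σ² = 13/8 − (7/8)² = 55/64
V_0 = 0, E_0 = 3
V_1 = 55/64·E_0 + (7/8)²·V_0 = 165/64;  E_1 = 21/8
V_2 = 55/64·E_1 + (7/8)²·V_1 = 17325/4096;  E_2 = 147/64
V_3 = 55/64·E_2 + (7/8)²·V_2 = 1366365/262144;  E_3 = 1029/512
V_4 = 55/64·E_3 + (7/8)²·V_3 = 95928525/16777216;  E_4 = 7203/4096
V_5 = 55/64·E_4 + (7/8)²·V_4 = 6323189565/1073741824;  E_5 = 50421/32768


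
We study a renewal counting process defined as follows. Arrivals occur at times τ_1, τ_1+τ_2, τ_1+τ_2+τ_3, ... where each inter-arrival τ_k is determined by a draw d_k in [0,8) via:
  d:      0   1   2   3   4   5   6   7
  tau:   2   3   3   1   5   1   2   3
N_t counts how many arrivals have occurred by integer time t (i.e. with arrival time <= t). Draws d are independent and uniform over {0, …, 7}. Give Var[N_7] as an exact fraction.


232303943/268435456

Inter-arrival values over d=0..7: [2, 3, 3, 1, 5, 1, 2, 3]
Each d has probability 1/8, so the pmf of τ is: f(1) = 1/4, f(2) = 1/4, f(3) = 3/8, f(5) = 1/8
Let p_n(j) = P(N_n = j), with p_0 = [1]. Condition on τ_1: p_n(0) = P(τ > n), and for j >= 1, p_n(j) = Σ_{k<=n} f(k)·p_{n−k}(j−1)
p_1 = [3/4, 1/4]  (j = 0..1)
p_2 = [1/2, 7/16, 1/16]  (j = 0..2)
p_3 = [1/8, 11/16, 11/64, 1/64]  (j = 0..3)
p_4 = [1/8, 7/16, 3/8, 15/256, 1/256]  (j = 0..4)
p_5 = [0, 3/8, 57/128, 41/256, 19/1024, 1/1024]  (j = 0..5)
p_6 = [0, 11/64, 63/128, 69/256, 31/512, 23/4096, 1/4096]  (j = 0..6)
p_7 = [0, 7/64, 91/256, 49/128, 265/2048, 87/4096, 27/16384, 1/16384]  (j = 0..7)
E[N_7] = Σ j·p_7(j) = 42645/16384;  E[N_7²] = Σ j²·p_7(j) = 125177/16384
Var[N_7] = 125177/16384 − (42645/16384)² = 232303943/268435456


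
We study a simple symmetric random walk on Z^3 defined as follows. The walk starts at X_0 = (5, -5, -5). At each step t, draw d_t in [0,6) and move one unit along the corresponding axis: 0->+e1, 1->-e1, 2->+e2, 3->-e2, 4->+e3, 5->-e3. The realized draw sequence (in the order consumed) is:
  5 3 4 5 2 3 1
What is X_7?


t=0: X=(5, -5, -5), d=5 → -e3, X_1=(5, -5, -6)
t=1: X=(5, -5, -6), d=3 → -e2, X_2=(5, -6, -6)
t=2: X=(5, -6, -6), d=4 → +e3, X_3=(5, -6, -5)
t=3: X=(5, -6, -5), d=5 → -e3, X_4=(5, -6, -6)
t=4: X=(5, -6, -6), d=2 → +e2, X_5=(5, -5, -6)
t=5: X=(5, -5, -6), d=3 → -e2, X_6=(5, -6, -6)
t=6: X=(5, -6, -6), d=1 → -e1, X_7=(4, -6, -6)

(4, -6, -6)


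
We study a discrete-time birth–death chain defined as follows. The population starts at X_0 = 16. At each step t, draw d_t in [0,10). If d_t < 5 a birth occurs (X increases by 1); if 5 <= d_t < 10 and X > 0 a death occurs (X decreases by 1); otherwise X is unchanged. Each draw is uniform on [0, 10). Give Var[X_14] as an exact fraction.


X can drop by at most 1 per step and X_0 = 16 > T = 14, so X_t >= 16 − t >= 2 > 0 for every t <= 14: the floor at 0 (the 'and X > 0' condition) never binds. Hence X_14 = X_0 + Σ_{t<14} Y_t with i.i.d. increments Y_t = y(d_t) ∈ {+1, −1, 0}.
Outcome values over d=0..9: [1, 1, 1, 1, 1, -1, -1, -1, -1, -1]
Σy = 0, Σy² = 10, M = 10
μ = 0/10 = 0,  σ² = 10/10 − (0)² = 1
Independent increments: Var[X_14] = 14·σ² = 14·(1) = 14

14


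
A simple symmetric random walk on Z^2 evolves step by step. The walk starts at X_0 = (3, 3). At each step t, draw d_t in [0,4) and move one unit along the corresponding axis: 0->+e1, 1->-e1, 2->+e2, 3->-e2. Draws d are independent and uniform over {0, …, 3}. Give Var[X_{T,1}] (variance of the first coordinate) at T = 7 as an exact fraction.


7/2

Outcome values over d=0..3: [1, -1, 0, 0]
Σy = 0, Σy² = 2, M = 4
μ = 0/4 = 0,  σ² = 2/4 − (0)² = 1/2
Independent increments: Var[X_7] = 7·σ² = 7·(1/2) = 7/2


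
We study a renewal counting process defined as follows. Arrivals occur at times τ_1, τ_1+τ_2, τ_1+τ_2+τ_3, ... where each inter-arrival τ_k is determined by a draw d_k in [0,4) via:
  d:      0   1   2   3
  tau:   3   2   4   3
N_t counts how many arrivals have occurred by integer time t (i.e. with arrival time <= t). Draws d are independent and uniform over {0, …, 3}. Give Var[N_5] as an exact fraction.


Inter-arrival values over d=0..3: [3, 2, 4, 3]
Each d has probability 1/4, so the pmf of τ is: f(2) = 1/4, f(3) = 1/2, f(4) = 1/4
Let p_n(j) = P(N_n = j), with p_0 = [1]. Condition on τ_1: p_n(0) = P(τ > n), and for j >= 1, p_n(j) = Σ_{k<=n} f(k)·p_{n−k}(j−1)
p_1 = [1]  (j = 0)
p_2 = [3/4, 1/4]  (j = 0..1)
p_3 = [1/4, 3/4]  (j = 0..1)
p_4 = [0, 15/16, 1/16]  (j = 0..2)
p_5 = [0, 11/16, 5/16]  (j = 0..2)
E[N_5] = Σ j·p_5(j) = 21/16;  E[N_5²] = Σ j²·p_5(j) = 31/16
Var[N_5] = 31/16 − (21/16)² = 55/256

55/256


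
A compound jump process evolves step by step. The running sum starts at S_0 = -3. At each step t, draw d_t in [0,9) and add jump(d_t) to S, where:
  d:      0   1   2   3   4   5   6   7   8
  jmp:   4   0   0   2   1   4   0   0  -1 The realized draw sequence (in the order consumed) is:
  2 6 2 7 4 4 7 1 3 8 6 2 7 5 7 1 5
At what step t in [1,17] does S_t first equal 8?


17

t=0: S=-3, d=2, jump=0, S_1=-3
t=1: S=-3, d=6, jump=0, S_2=-3
t=2: S=-3, d=2, jump=0, S_3=-3
t=3: S=-3, d=7, jump=0, S_4=-3
t=4: S=-3, d=4, jump=1, S_5=-2
t=5: S=-2, d=4, jump=1, S_6=-1
t=6: S=-1, d=7, jump=0, S_7=-1
t=7: S=-1, d=1, jump=0, S_8=-1
t=8: S=-1, d=3, jump=2, S_9=1
t=9: S=1, d=8, jump=-1, S_10=0
t=10: S=0, d=6, jump=0, S_11=0
t=11: S=0, d=2, jump=0, S_12=0
t=12: S=0, d=7, jump=0, S_13=0
t=13: S=0, d=5, jump=4, S_14=4
t=14: S=4, d=7, jump=0, S_15=4
t=15: S=4, d=1, jump=0, S_16=4
t=16: S=4, d=5, jump=4, S_17=8


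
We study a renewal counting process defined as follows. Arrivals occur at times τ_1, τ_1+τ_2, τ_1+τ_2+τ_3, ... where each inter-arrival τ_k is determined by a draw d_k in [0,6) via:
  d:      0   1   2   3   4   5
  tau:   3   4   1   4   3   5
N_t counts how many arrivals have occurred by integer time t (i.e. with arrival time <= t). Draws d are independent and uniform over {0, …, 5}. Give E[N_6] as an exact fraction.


Inter-arrival values over d=0..5: [3, 4, 1, 4, 3, 5]
Each d has probability 1/6, so the pmf of τ is: f(1) = 1/6, f(3) = 1/3, f(4) = 1/3, f(5) = 1/6
Renewal equation for m(n) = E[N_n]: condition on τ_1 = k (if k <= n, one arrival plus a fresh copy on the remaining n−k steps): m(n) = F(n) + Σ_{k<=n} f(k)·m(n−k), where F(n) = P(τ <= n) and m(0) = 0
m(1) = F(1) = 1/6
m(2) = F(2) + f(1)·m(1) = 1/6 + 1/6·1/6 = 7/36
m(3) = F(3) + f(1)·m(2) = 1/2 + 1/6·7/36 = 115/216
m(4) = F(4) + f(1)·m(3) + f(3)·m(1) = 5/6 + 1/6·115/216 + 1/3·1/6 = 1267/1296
m(5) = F(5) + f(1)·m(4) + f(3)·m(2) + f(4)·m(1) = 1 + 1/6·1267/1296 + 1/3·7/36 + 1/3·1/6 = 9979/7776
m(6) = F(6) + f(1)·m(5) + f(3)·m(3) + f(4)·m(2) + f(5)·m(1) = 1 + 1/6·9979/7776 + 1/3·115/216 + 1/3·7/36 + 1/6·1/6 = 69235/46656
E[N_6] = m(6) = 69235/46656

69235/46656


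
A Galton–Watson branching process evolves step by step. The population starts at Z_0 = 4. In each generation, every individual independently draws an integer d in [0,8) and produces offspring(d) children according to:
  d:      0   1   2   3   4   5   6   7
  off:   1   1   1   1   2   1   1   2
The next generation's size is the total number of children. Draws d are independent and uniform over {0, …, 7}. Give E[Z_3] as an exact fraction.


Outcome values over d=0..7: [1, 1, 1, 1, 2, 1, 1, 2]
Σy = 10, Σy² = 14, M = 8
μ = 10/8 = 5/4,  σ² = 14/8 − (5/4)² = 3/16
E[Z_0] = 4
E[Z_1] = 5/4·E[Z_0] = 5
E[Z_2] = 5/4·E[Z_1] = 25/4
E[Z_3] = 5/4·E[Z_2] = 125/16

125/16


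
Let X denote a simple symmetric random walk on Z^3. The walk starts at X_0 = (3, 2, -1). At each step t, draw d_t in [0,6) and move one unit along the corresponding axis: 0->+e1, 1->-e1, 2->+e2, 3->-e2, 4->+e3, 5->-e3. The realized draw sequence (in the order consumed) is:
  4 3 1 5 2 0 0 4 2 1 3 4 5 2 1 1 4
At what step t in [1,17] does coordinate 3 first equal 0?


t=0: X=(3, 2, -1), d=4 → +e3, X_1=(3, 2, 0)
t=1: X=(3, 2, 0), d=3 → -e2, X_2=(3, 1, 0)
t=2: X=(3, 1, 0), d=1 → -e1, X_3=(2, 1, 0)
t=3: X=(2, 1, 0), d=5 → -e3, X_4=(2, 1, -1)
t=4: X=(2, 1, -1), d=2 → +e2, X_5=(2, 2, -1)
t=5: X=(2, 2, -1), d=0 → +e1, X_6=(3, 2, -1)
t=6: X=(3, 2, -1), d=0 → +e1, X_7=(4, 2, -1)
t=7: X=(4, 2, -1), d=4 → +e3, X_8=(4, 2, 0)
t=8: X=(4, 2, 0), d=2 → +e2, X_9=(4, 3, 0)
t=9: X=(4, 3, 0), d=1 → -e1, X_10=(3, 3, 0)
t=10: X=(3, 3, 0), d=3 → -e2, X_11=(3, 2, 0)
t=11: X=(3, 2, 0), d=4 → +e3, X_12=(3, 2, 1)
t=12: X=(3, 2, 1), d=5 → -e3, X_13=(3, 2, 0)
t=13: X=(3, 2, 0), d=2 → +e2, X_14=(3, 3, 0)
t=14: X=(3, 3, 0), d=1 → -e1, X_15=(2, 3, 0)
t=15: X=(2, 3, 0), d=1 → -e1, X_16=(1, 3, 0)
t=16: X=(1, 3, 0), d=4 → +e3, X_17=(1, 3, 1)

1


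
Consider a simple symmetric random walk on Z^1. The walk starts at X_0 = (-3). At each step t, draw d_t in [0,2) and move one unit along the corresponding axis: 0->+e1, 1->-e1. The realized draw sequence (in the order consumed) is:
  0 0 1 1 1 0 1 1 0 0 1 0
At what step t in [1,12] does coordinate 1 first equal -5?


t=0: X=(-3), d=0 → +e1, X_1=(-2)
t=1: X=(-2), d=0 → +e1, X_2=(-1)
t=2: X=(-1), d=1 → -e1, X_3=(-2)
t=3: X=(-2), d=1 → -e1, X_4=(-3)
t=4: X=(-3), d=1 → -e1, X_5=(-4)
t=5: X=(-4), d=0 → +e1, X_6=(-3)
t=6: X=(-3), d=1 → -e1, X_7=(-4)
t=7: X=(-4), d=1 → -e1, X_8=(-5)
t=8: X=(-5), d=0 → +e1, X_9=(-4)
t=9: X=(-4), d=0 → +e1, X_10=(-3)
t=10: X=(-3), d=1 → -e1, X_11=(-4)
t=11: X=(-4), d=0 → +e1, X_12=(-3)

8


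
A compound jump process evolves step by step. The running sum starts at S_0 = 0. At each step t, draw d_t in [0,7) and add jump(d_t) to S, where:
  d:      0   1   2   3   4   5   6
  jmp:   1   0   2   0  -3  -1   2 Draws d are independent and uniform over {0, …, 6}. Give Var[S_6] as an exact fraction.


Outcome values over d=0..6: [1, 0, 2, 0, -3, -1, 2]
Σy = 1, Σy² = 19, M = 7
μ = 1/7 = 1/7,  σ² = 19/7 − (1/7)² = 132/49
Independent increments: Var[S_6] = 6·σ² = 6·(132/49) = 792/49

792/49


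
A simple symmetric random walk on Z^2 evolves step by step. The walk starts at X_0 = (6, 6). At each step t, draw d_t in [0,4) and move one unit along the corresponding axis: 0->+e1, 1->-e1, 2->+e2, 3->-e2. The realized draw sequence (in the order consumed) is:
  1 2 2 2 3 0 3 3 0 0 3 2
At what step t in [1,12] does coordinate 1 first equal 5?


t=0: X=(6, 6), d=1 → -e1, X_1=(5, 6)
t=1: X=(5, 6), d=2 → +e2, X_2=(5, 7)
t=2: X=(5, 7), d=2 → +e2, X_3=(5, 8)
t=3: X=(5, 8), d=2 → +e2, X_4=(5, 9)
t=4: X=(5, 9), d=3 → -e2, X_5=(5, 8)
t=5: X=(5, 8), d=0 → +e1, X_6=(6, 8)
t=6: X=(6, 8), d=3 → -e2, X_7=(6, 7)
t=7: X=(6, 7), d=3 → -e2, X_8=(6, 6)
t=8: X=(6, 6), d=0 → +e1, X_9=(7, 6)
t=9: X=(7, 6), d=0 → +e1, X_10=(8, 6)
t=10: X=(8, 6), d=3 → -e2, X_11=(8, 5)
t=11: X=(8, 5), d=2 → +e2, X_12=(8, 6)

1


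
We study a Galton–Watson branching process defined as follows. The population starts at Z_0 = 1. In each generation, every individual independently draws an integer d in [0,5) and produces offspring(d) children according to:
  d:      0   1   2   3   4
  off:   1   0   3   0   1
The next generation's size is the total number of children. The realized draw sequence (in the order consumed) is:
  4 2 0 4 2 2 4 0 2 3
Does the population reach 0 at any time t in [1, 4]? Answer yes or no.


gen 0: Z_0=1, draws=[4], offspring=[1], Z_1=1
gen 1: Z_1=1, draws=[2], offspring=[3], Z_2=3
gen 2: Z_2=3, draws=[0, 4, 2], offspring=[1, 1, 3], Z_3=5
gen 3: Z_3=5, draws=[2, 4, 0, 2, 3], offspring=[3, 1, 1, 3, 0], Z_4=8

no


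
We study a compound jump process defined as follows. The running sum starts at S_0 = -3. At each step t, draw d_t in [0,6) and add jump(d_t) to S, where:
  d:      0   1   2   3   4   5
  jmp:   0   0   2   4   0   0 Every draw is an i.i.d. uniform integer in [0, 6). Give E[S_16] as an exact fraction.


Outcome values over d=0..5: [0, 0, 2, 4, 0, 0]
Σy = 6, Σy² = 20, M = 6
μ = 6/6 = 1,  σ² = 20/6 − (1)² = 7/3
E[S_16] = -3 + 16·(1) = 13

13


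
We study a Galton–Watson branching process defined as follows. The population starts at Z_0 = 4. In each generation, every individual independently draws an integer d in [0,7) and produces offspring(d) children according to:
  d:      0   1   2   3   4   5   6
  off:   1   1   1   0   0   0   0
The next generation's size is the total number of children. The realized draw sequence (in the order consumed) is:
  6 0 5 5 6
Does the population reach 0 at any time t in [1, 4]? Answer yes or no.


yes

gen 0: Z_0=4, draws=[6, 0, 5, 5], offspring=[0, 1, 0, 0], Z_1=1
gen 1: Z_1=1, draws=[6], offspring=[0], Z_2=0
gen 2: Z_2=0, draws=[], offspring=[], Z_3=0
gen 3: Z_3=0, draws=[], offspring=[], Z_4=0


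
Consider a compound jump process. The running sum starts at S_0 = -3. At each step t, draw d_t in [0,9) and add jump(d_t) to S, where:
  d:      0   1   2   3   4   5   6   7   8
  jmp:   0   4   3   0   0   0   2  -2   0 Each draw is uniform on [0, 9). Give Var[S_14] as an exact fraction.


3472/81

Outcome values over d=0..8: [0, 4, 3, 0, 0, 0, 2, -2, 0]
Σy = 7, Σy² = 33, M = 9
μ = 7/9 = 7/9,  σ² = 33/9 − (7/9)² = 248/81
Independent increments: Var[S_14] = 14·σ² = 14·(248/81) = 3472/81


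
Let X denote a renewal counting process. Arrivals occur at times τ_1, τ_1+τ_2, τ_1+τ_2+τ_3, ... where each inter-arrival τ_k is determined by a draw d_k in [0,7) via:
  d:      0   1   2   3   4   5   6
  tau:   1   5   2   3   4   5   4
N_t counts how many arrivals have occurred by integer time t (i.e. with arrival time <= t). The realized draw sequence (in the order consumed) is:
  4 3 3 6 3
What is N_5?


1

draw d_1=4: τ_1=4, arrival time A_1=4
draw d_2=3: τ_2=3, arrival time A_2=7
draw d_3=3: τ_3=3, arrival time A_3=10
draw d_4=6: τ_4=4, arrival time A_4=14
draw d_5=3: τ_5=3, arrival time A_5=17
N_t over t=0..5: 0:0 1:0 2:0 3:0 4:1 5:1


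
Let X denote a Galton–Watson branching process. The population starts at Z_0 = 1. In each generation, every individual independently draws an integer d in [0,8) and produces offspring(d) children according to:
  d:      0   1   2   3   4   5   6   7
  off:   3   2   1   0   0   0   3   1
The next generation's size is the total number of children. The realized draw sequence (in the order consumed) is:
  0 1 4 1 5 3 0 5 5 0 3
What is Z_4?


gen 0: Z_0=1, draws=[0], offspring=[3], Z_1=3
gen 1: Z_1=3, draws=[1, 4, 1], offspring=[2, 0, 2], Z_2=4
gen 2: Z_2=4, draws=[5, 3, 0, 5], offspring=[0, 0, 3, 0], Z_3=3
gen 3: Z_3=3, draws=[5, 0, 3], offspring=[0, 3, 0], Z_4=3

3


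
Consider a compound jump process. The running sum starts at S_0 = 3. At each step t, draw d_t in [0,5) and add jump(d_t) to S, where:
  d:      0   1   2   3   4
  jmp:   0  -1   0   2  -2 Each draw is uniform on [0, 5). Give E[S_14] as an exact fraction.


1/5

Outcome values over d=0..4: [0, -1, 0, 2, -2]
Σy = -1, Σy² = 9, M = 5
μ = -1/5 = -1/5,  σ² = 9/5 − (-1/5)² = 44/25
E[S_14] = 3 + 14·(-1/5) = 1/5


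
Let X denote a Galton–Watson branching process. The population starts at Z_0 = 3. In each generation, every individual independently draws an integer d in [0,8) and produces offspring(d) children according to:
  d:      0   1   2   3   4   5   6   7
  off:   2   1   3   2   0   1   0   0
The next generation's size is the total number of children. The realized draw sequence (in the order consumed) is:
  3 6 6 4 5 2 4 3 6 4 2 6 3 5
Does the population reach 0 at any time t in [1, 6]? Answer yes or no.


gen 0: Z_0=3, draws=[3, 6, 6], offspring=[2, 0, 0], Z_1=2
gen 1: Z_1=2, draws=[4, 5], offspring=[0, 1], Z_2=1
gen 2: Z_2=1, draws=[2], offspring=[3], Z_3=3
gen 3: Z_3=3, draws=[4, 3, 6], offspring=[0, 2, 0], Z_4=2
gen 4: Z_4=2, draws=[4, 2], offspring=[0, 3], Z_5=3
gen 5: Z_5=3, draws=[6, 3, 5], offspring=[0, 2, 1], Z_6=3

no


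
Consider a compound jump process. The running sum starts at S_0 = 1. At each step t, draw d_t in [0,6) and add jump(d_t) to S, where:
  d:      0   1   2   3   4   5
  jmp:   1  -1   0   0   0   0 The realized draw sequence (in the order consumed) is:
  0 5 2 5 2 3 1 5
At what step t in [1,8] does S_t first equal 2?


1

t=0: S=1, d=0, jump=1, S_1=2
t=1: S=2, d=5, jump=0, S_2=2
t=2: S=2, d=2, jump=0, S_3=2
t=3: S=2, d=5, jump=0, S_4=2
t=4: S=2, d=2, jump=0, S_5=2
t=5: S=2, d=3, jump=0, S_6=2
t=6: S=2, d=1, jump=-1, S_7=1
t=7: S=1, d=5, jump=0, S_8=1


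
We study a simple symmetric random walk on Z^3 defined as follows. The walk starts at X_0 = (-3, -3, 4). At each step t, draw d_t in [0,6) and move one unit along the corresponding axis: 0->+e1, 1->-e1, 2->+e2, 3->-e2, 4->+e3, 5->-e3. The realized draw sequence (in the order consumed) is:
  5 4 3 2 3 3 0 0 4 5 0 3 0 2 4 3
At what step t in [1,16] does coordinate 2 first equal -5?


t=0: X=(-3, -3, 4), d=5 → -e3, X_1=(-3, -3, 3)
t=1: X=(-3, -3, 3), d=4 → +e3, X_2=(-3, -3, 4)
t=2: X=(-3, -3, 4), d=3 → -e2, X_3=(-3, -4, 4)
t=3: X=(-3, -4, 4), d=2 → +e2, X_4=(-3, -3, 4)
t=4: X=(-3, -3, 4), d=3 → -e2, X_5=(-3, -4, 4)
t=5: X=(-3, -4, 4), d=3 → -e2, X_6=(-3, -5, 4)
t=6: X=(-3, -5, 4), d=0 → +e1, X_7=(-2, -5, 4)
t=7: X=(-2, -5, 4), d=0 → +e1, X_8=(-1, -5, 4)
t=8: X=(-1, -5, 4), d=4 → +e3, X_9=(-1, -5, 5)
t=9: X=(-1, -5, 5), d=5 → -e3, X_10=(-1, -5, 4)
t=10: X=(-1, -5, 4), d=0 → +e1, X_11=(0, -5, 4)
t=11: X=(0, -5, 4), d=3 → -e2, X_12=(0, -6, 4)
t=12: X=(0, -6, 4), d=0 → +e1, X_13=(1, -6, 4)
t=13: X=(1, -6, 4), d=2 → +e2, X_14=(1, -5, 4)
t=14: X=(1, -5, 4), d=4 → +e3, X_15=(1, -5, 5)
t=15: X=(1, -5, 5), d=3 → -e2, X_16=(1, -6, 5)

6


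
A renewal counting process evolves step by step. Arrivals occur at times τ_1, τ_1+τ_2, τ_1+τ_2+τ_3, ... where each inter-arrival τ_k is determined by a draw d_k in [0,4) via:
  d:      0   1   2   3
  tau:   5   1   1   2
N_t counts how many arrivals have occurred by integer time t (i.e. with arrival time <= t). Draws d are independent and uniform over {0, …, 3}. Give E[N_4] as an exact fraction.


Inter-arrival values over d=0..3: [5, 1, 1, 2]
Each d has probability 1/4, so the pmf of τ is: f(1) = 1/2, f(2) = 1/4, f(5) = 1/4
Renewal equation for m(n) = E[N_n]: condition on τ_1 = k (if k <= n, one arrival plus a fresh copy on the remaining n−k steps): m(n) = F(n) + Σ_{k<=n} f(k)·m(n−k), where F(n) = P(τ <= n) and m(0) = 0
m(1) = F(1) = 1/2
m(2) = F(2) + f(1)·m(1) = 3/4 + 1/2·1/2 = 1
m(3) = F(3) + f(1)·m(2) + f(2)·m(1) = 3/4 + 1/2·1 + 1/4·1/2 = 11/8
m(4) = F(4) + f(1)·m(3) + f(2)·m(2) = 3/4 + 1/2·11/8 + 1/4·1 = 27/16
E[N_4] = m(4) = 27/16

27/16


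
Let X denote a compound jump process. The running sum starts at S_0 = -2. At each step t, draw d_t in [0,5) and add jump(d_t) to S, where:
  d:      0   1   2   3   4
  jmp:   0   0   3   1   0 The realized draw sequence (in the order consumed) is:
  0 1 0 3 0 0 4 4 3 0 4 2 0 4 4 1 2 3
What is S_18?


7

t=0: S=-2, d=0, jump=0, S_1=-2
t=1: S=-2, d=1, jump=0, S_2=-2
t=2: S=-2, d=0, jump=0, S_3=-2
t=3: S=-2, d=3, jump=1, S_4=-1
t=4: S=-1, d=0, jump=0, S_5=-1
t=5: S=-1, d=0, jump=0, S_6=-1
t=6: S=-1, d=4, jump=0, S_7=-1
t=7: S=-1, d=4, jump=0, S_8=-1
t=8: S=-1, d=3, jump=1, S_9=0
t=9: S=0, d=0, jump=0, S_10=0
t=10: S=0, d=4, jump=0, S_11=0
t=11: S=0, d=2, jump=3, S_12=3
t=12: S=3, d=0, jump=0, S_13=3
t=13: S=3, d=4, jump=0, S_14=3
t=14: S=3, d=4, jump=0, S_15=3
t=15: S=3, d=1, jump=0, S_16=3
t=16: S=3, d=2, jump=3, S_17=6
t=17: S=6, d=3, jump=1, S_18=7


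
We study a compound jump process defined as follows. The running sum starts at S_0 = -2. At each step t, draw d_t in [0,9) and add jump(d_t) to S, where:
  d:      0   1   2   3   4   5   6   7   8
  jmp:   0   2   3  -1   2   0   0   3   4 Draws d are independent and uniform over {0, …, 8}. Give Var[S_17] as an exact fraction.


Outcome values over d=0..8: [0, 2, 3, -1, 2, 0, 0, 3, 4]
Σy = 13, Σy² = 43, M = 9
μ = 13/9 = 13/9,  σ² = 43/9 − (13/9)² = 218/81
Independent increments: Var[S_17] = 17·σ² = 17·(218/81) = 3706/81

3706/81


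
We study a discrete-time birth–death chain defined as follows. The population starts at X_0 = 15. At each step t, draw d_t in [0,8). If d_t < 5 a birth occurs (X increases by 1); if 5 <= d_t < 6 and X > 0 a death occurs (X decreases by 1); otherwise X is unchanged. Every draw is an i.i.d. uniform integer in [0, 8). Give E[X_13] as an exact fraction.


X can drop by at most 1 per step and X_0 = 15 > T = 13, so X_t >= 15 − t >= 2 > 0 for every t <= 13: the floor at 0 (the 'and X > 0' condition) never binds. Hence X_13 = X_0 + Σ_{t<13} Y_t with i.i.d. increments Y_t = y(d_t) ∈ {+1, −1, 0}.
Outcome values over d=0..7: [1, 1, 1, 1, 1, -1, 0, 0]
Σy = 4, Σy² = 6, M = 8
μ = 4/8 = 1/2,  σ² = 6/8 − (1/2)² = 1/2
E[X_13] = 15 + 13·(1/2) = 43/2

43/2


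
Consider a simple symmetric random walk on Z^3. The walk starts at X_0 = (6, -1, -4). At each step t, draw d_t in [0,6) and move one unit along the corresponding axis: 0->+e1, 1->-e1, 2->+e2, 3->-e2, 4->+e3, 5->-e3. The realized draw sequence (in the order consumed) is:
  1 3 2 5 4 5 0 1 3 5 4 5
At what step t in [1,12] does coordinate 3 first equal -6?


t=0: X=(6, -1, -4), d=1 → -e1, X_1=(5, -1, -4)
t=1: X=(5, -1, -4), d=3 → -e2, X_2=(5, -2, -4)
t=2: X=(5, -2, -4), d=2 → +e2, X_3=(5, -1, -4)
t=3: X=(5, -1, -4), d=5 → -e3, X_4=(5, -1, -5)
t=4: X=(5, -1, -5), d=4 → +e3, X_5=(5, -1, -4)
t=5: X=(5, -1, -4), d=5 → -e3, X_6=(5, -1, -5)
t=6: X=(5, -1, -5), d=0 → +e1, X_7=(6, -1, -5)
t=7: X=(6, -1, -5), d=1 → -e1, X_8=(5, -1, -5)
t=8: X=(5, -1, -5), d=3 → -e2, X_9=(5, -2, -5)
t=9: X=(5, -2, -5), d=5 → -e3, X_10=(5, -2, -6)
t=10: X=(5, -2, -6), d=4 → +e3, X_11=(5, -2, -5)
t=11: X=(5, -2, -5), d=5 → -e3, X_12=(5, -2, -6)

10


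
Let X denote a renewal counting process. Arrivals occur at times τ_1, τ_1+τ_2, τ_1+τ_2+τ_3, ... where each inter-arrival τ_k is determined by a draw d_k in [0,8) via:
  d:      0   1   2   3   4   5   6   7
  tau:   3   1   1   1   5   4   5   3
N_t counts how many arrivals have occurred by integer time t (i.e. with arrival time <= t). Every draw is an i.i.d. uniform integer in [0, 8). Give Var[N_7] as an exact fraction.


Inter-arrival values over d=0..7: [3, 1, 1, 1, 5, 4, 5, 3]
Each d has probability 1/8, so the pmf of τ is: f(1) = 3/8, f(3) = 1/4, f(4) = 1/8, f(5) = 1/4
Let p_n(j) = P(N_n = j), with p_0 = [1]. Condition on τ_1: p_n(0) = P(τ > n), and for j >= 1, p_n(j) = Σ_{k<=n} f(k)·p_{n−k}(j−1)
p_1 = [5/8, 3/8]  (j = 0..1)
p_2 = [5/8, 15/64, 9/64]  (j = 0..2)
p_3 = [3/8, 31/64, 45/512, 27/512]  (j = 0..3)
p_4 = [1/4, 27/64, 141/512, 135/4096, 81/4096]  (j = 0..4)
p_5 = [0, 37/64, 135/512, 567/4096, 405/32768, 243/32768]  (j = 0..5)
p_6 = [0, 21/64, 59/128, 567/4096, 2133/32768, 1215/262144, 729/262144]  (j = 0..6)
p_7 = [0, 17/64, 89/256, 1179/4096, 2187/32768, 7695/262144, 3645/2097152, 2187/2097152]  (j = 0..7)
E[N_7] = Σ j·p_7(j) = 4731027/2097152;  E[N_7²] = Σ j²·p_7(j) = 12923111/2097152
Var[N_7] = 12923111/2097152 − (4731027/2097152)² = 4719111605143/4398046511104

4719111605143/4398046511104


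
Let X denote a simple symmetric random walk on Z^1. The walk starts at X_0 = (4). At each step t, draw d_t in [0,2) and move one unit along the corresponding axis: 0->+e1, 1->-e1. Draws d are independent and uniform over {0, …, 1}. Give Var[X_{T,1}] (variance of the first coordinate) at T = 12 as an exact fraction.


12

Outcome values over d=0..1: [1, -1]
Σy = 0, Σy² = 2, M = 2
μ = 0/2 = 0,  σ² = 2/2 − (0)² = 1
Independent increments: Var[X_12] = 12·σ² = 12·(1) = 12


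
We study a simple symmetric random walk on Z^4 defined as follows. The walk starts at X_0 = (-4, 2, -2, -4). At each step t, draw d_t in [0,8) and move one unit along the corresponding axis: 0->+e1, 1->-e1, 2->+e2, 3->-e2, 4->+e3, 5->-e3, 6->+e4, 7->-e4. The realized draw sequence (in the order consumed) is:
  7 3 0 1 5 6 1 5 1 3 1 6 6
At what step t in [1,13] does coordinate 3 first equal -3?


5

t=0: X=(-4, 2, -2, -4), d=7 → -e4, X_1=(-4, 2, -2, -5)
t=1: X=(-4, 2, -2, -5), d=3 → -e2, X_2=(-4, 1, -2, -5)
t=2: X=(-4, 1, -2, -5), d=0 → +e1, X_3=(-3, 1, -2, -5)
t=3: X=(-3, 1, -2, -5), d=1 → -e1, X_4=(-4, 1, -2, -5)
t=4: X=(-4, 1, -2, -5), d=5 → -e3, X_5=(-4, 1, -3, -5)
t=5: X=(-4, 1, -3, -5), d=6 → +e4, X_6=(-4, 1, -3, -4)
t=6: X=(-4, 1, -3, -4), d=1 → -e1, X_7=(-5, 1, -3, -4)
t=7: X=(-5, 1, -3, -4), d=5 → -e3, X_8=(-5, 1, -4, -4)
t=8: X=(-5, 1, -4, -4), d=1 → -e1, X_9=(-6, 1, -4, -4)
t=9: X=(-6, 1, -4, -4), d=3 → -e2, X_10=(-6, 0, -4, -4)
t=10: X=(-6, 0, -4, -4), d=1 → -e1, X_11=(-7, 0, -4, -4)
t=11: X=(-7, 0, -4, -4), d=6 → +e4, X_12=(-7, 0, -4, -3)
t=12: X=(-7, 0, -4, -3), d=6 → +e4, X_13=(-7, 0, -4, -2)


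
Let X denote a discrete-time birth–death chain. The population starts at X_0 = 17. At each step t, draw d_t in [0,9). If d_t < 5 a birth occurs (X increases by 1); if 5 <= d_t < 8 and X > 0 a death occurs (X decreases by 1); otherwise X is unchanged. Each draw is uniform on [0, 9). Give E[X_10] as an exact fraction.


173/9

X can drop by at most 1 per step and X_0 = 17 > T = 10, so X_t >= 17 − t >= 7 > 0 for every t <= 10: the floor at 0 (the 'and X > 0' condition) never binds. Hence X_10 = X_0 + Σ_{t<10} Y_t with i.i.d. increments Y_t = y(d_t) ∈ {+1, −1, 0}.
Outcome values over d=0..8: [1, 1, 1, 1, 1, -1, -1, -1, 0]
Σy = 2, Σy² = 8, M = 9
μ = 2/9 = 2/9,  σ² = 8/9 − (2/9)² = 68/81
E[X_10] = 17 + 10·(2/9) = 173/9


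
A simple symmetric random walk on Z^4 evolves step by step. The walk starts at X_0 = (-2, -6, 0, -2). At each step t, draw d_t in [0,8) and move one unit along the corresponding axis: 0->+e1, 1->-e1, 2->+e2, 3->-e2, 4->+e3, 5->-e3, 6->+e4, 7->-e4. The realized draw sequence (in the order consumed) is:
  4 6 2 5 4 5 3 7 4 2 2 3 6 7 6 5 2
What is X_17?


t=0: X=(-2, -6, 0, -2), d=4 → +e3, X_1=(-2, -6, 1, -2)
t=1: X=(-2, -6, 1, -2), d=6 → +e4, X_2=(-2, -6, 1, -1)
t=2: X=(-2, -6, 1, -1), d=2 → +e2, X_3=(-2, -5, 1, -1)
t=3: X=(-2, -5, 1, -1), d=5 → -e3, X_4=(-2, -5, 0, -1)
t=4: X=(-2, -5, 0, -1), d=4 → +e3, X_5=(-2, -5, 1, -1)
t=5: X=(-2, -5, 1, -1), d=5 → -e3, X_6=(-2, -5, 0, -1)
t=6: X=(-2, -5, 0, -1), d=3 → -e2, X_7=(-2, -6, 0, -1)
t=7: X=(-2, -6, 0, -1), d=7 → -e4, X_8=(-2, -6, 0, -2)
t=8: X=(-2, -6, 0, -2), d=4 → +e3, X_9=(-2, -6, 1, -2)
t=9: X=(-2, -6, 1, -2), d=2 → +e2, X_10=(-2, -5, 1, -2)
t=10: X=(-2, -5, 1, -2), d=2 → +e2, X_11=(-2, -4, 1, -2)
t=11: X=(-2, -4, 1, -2), d=3 → -e2, X_12=(-2, -5, 1, -2)
t=12: X=(-2, -5, 1, -2), d=6 → +e4, X_13=(-2, -5, 1, -1)
t=13: X=(-2, -5, 1, -1), d=7 → -e4, X_14=(-2, -5, 1, -2)
t=14: X=(-2, -5, 1, -2), d=6 → +e4, X_15=(-2, -5, 1, -1)
t=15: X=(-2, -5, 1, -1), d=5 → -e3, X_16=(-2, -5, 0, -1)
t=16: X=(-2, -5, 0, -1), d=2 → +e2, X_17=(-2, -4, 0, -1)

(-2, -4, 0, -1)


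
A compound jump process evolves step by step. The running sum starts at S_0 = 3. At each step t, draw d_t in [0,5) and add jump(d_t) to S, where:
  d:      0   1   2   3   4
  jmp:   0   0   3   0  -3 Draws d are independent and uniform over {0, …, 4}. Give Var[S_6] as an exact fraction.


108/5

Outcome values over d=0..4: [0, 0, 3, 0, -3]
Σy = 0, Σy² = 18, M = 5
μ = 0/5 = 0,  σ² = 18/5 − (0)² = 18/5
Independent increments: Var[S_6] = 6·σ² = 6·(18/5) = 108/5


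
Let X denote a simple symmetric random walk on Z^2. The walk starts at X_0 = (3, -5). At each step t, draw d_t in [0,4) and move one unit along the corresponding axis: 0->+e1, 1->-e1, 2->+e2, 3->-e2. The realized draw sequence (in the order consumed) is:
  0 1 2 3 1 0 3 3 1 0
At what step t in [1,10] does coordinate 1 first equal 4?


t=0: X=(3, -5), d=0 → +e1, X_1=(4, -5)
t=1: X=(4, -5), d=1 → -e1, X_2=(3, -5)
t=2: X=(3, -5), d=2 → +e2, X_3=(3, -4)
t=3: X=(3, -4), d=3 → -e2, X_4=(3, -5)
t=4: X=(3, -5), d=1 → -e1, X_5=(2, -5)
t=5: X=(2, -5), d=0 → +e1, X_6=(3, -5)
t=6: X=(3, -5), d=3 → -e2, X_7=(3, -6)
t=7: X=(3, -6), d=3 → -e2, X_8=(3, -7)
t=8: X=(3, -7), d=1 → -e1, X_9=(2, -7)
t=9: X=(2, -7), d=0 → +e1, X_10=(3, -7)

1


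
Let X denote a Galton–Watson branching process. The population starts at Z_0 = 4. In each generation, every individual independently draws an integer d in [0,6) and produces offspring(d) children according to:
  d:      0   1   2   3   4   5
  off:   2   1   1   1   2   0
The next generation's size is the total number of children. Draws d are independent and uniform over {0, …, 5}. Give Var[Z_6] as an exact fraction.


20284048967/544195584

Outcome values over d=0..5: [2, 1, 1, 1, 2, 0]
Σy = 7, Σy² = 11, M = 6
μ = 7/6 = 7/6,  σ² = 11/6 − (7/6)² = 17/36
V_0 = 0, E_0 = 4
V_1 = 17/36·E_0 + (7/6)²·V_0 = 17/9;  E_1 = 14/3
V_2 = 17/36·E_1 + (7/6)²·V_1 = 1547/324;  E_2 = 49/9
V_3 = 17/36·E_2 + (7/6)²·V_2 = 105791/11664;  E_3 = 343/54
V_4 = 17/36·E_3 + (7/6)²·V_3 = 6443255/419904;  E_4 = 2401/324
V_5 = 17/36·E_4 + (7/6)²·V_4 = 368618327/15116544;  E_5 = 16807/1944
V_6 = 17/36·E_5 + (7/6)²·V_5 = 20284048967/544195584;  E_6 = 117649/11664


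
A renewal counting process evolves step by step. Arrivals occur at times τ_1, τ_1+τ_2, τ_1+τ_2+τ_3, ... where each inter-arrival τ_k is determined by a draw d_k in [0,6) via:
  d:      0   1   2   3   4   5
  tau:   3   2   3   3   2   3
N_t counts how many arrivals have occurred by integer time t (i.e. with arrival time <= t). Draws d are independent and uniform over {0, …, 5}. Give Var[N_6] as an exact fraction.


Inter-arrival values over d=0..5: [3, 2, 3, 3, 2, 3]
Each d has probability 1/6, so the pmf of τ is: f(2) = 1/3, f(3) = 2/3
Let p_n(j) = P(N_n = j), with p_0 = [1]. Condition on τ_1: p_n(0) = P(τ > n), and for j >= 1, p_n(j) = Σ_{k<=n} f(k)·p_{n−k}(j−1)
p_1 = [1]  (j = 0)
p_2 = [2/3, 1/3]  (j = 0..1)
p_3 = [0, 1]  (j = 0..1)
p_4 = [0, 8/9, 1/9]  (j = 0..2)
p_5 = [0, 4/9, 5/9]  (j = 0..2)
p_6 = [0, 0, 26/27, 1/27]  (j = 0..3)
E[N_6] = Σ j·p_6(j) = 55/27;  E[N_6²] = Σ j²·p_6(j) = 113/27
Var[N_6] = 113/27 − (55/27)² = 26/729

26/729


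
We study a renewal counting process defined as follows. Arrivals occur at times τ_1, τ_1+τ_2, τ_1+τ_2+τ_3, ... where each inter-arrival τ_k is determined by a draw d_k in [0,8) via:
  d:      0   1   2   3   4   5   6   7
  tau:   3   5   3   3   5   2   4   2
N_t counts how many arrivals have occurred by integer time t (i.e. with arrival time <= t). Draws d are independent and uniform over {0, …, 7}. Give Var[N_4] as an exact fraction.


Inter-arrival values over d=0..7: [3, 5, 3, 3, 5, 2, 4, 2]
Each d has probability 1/8, so the pmf of τ is: f(2) = 1/4, f(3) = 3/8, f(4) = 1/8, f(5) = 1/4
Let p_n(j) = P(N_n = j), with p_0 = [1]. Condition on τ_1: p_n(0) = P(τ > n), and for j >= 1, p_n(j) = Σ_{k<=n} f(k)·p_{n−k}(j−1)
p_1 = [1]  (j = 0)
p_2 = [3/4, 1/4]  (j = 0..1)
p_3 = [3/8, 5/8]  (j = 0..1)
p_4 = [1/4, 11/16, 1/16]  (j = 0..2)
E[N_4] = Σ j·p_4(j) = 13/16;  E[N_4²] = Σ j²·p_4(j) = 15/16
Var[N_4] = 15/16 − (13/16)² = 71/256

71/256


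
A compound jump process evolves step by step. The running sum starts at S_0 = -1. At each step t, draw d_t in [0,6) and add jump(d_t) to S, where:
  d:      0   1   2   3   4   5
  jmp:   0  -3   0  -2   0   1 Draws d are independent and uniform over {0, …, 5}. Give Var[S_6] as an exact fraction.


Outcome values over d=0..5: [0, -3, 0, -2, 0, 1]
Σy = -4, Σy² = 14, M = 6
μ = -4/6 = -2/3,  σ² = 14/6 − (-2/3)² = 17/9
Independent increments: Var[S_6] = 6·σ² = 6·(17/9) = 34/3

34/3


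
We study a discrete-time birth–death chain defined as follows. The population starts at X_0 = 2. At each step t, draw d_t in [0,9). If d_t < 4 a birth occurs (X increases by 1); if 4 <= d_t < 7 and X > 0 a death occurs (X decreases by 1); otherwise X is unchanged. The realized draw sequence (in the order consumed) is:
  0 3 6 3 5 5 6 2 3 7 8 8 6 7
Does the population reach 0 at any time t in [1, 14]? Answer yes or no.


no

t=0: X=2, d=0 → birth, X_1=3
t=1: X=3, d=3 → birth, X_2=4
t=2: X=4, d=6 → death, X_3=3
t=3: X=3, d=3 → birth, X_4=4
t=4: X=4, d=5 → death, X_5=3
t=5: X=3, d=5 → death, X_6=2
t=6: X=2, d=6 → death, X_7=1
t=7: X=1, d=2 → birth, X_8=2
t=8: X=2, d=3 → birth, X_9=3
t=9: X=3, d=7 → hold, X_10=3
t=10: X=3, d=8 → hold, X_11=3
t=11: X=3, d=8 → hold, X_12=3
t=12: X=3, d=6 → death, X_13=2
t=13: X=2, d=7 → hold, X_14=2


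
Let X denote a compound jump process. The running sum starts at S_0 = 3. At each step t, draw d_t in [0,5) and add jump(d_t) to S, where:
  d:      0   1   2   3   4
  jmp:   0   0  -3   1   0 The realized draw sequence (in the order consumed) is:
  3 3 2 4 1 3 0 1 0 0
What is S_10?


3

t=0: S=3, d=3, jump=1, S_1=4
t=1: S=4, d=3, jump=1, S_2=5
t=2: S=5, d=2, jump=-3, S_3=2
t=3: S=2, d=4, jump=0, S_4=2
t=4: S=2, d=1, jump=0, S_5=2
t=5: S=2, d=3, jump=1, S_6=3
t=6: S=3, d=0, jump=0, S_7=3
t=7: S=3, d=1, jump=0, S_8=3
t=8: S=3, d=0, jump=0, S_9=3
t=9: S=3, d=0, jump=0, S_10=3


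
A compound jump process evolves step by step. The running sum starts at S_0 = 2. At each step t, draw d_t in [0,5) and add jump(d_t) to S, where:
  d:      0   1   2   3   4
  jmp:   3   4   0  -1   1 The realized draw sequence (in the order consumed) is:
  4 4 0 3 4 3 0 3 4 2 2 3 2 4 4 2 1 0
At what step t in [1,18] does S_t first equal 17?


t=0: S=2, d=4, jump=1, S_1=3
t=1: S=3, d=4, jump=1, S_2=4
t=2: S=4, d=0, jump=3, S_3=7
t=3: S=7, d=3, jump=-1, S_4=6
t=4: S=6, d=4, jump=1, S_5=7
t=5: S=7, d=3, jump=-1, S_6=6
t=6: S=6, d=0, jump=3, S_7=9
t=7: S=9, d=3, jump=-1, S_8=8
t=8: S=8, d=4, jump=1, S_9=9
t=9: S=9, d=2, jump=0, S_10=9
t=10: S=9, d=2, jump=0, S_11=9
t=11: S=9, d=3, jump=-1, S_12=8
t=12: S=8, d=2, jump=0, S_13=8
t=13: S=8, d=4, jump=1, S_14=9
t=14: S=9, d=4, jump=1, S_15=10
t=15: S=10, d=2, jump=0, S_16=10
t=16: S=10, d=1, jump=4, S_17=14
t=17: S=14, d=0, jump=3, S_18=17

18


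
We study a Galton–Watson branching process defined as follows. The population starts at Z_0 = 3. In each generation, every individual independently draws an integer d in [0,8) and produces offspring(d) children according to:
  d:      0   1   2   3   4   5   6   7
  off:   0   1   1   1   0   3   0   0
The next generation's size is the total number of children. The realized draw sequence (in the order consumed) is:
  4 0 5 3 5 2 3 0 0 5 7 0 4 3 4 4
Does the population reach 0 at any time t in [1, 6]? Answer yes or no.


gen 0: Z_0=3, draws=[4, 0, 5], offspring=[0, 0, 3], Z_1=3
gen 1: Z_1=3, draws=[3, 5, 2], offspring=[1, 3, 1], Z_2=5
gen 2: Z_2=5, draws=[3, 0, 0, 5, 7], offspring=[1, 0, 0, 3, 0], Z_3=4
gen 3: Z_3=4, draws=[0, 4, 3, 4], offspring=[0, 0, 1, 0], Z_4=1
gen 4: Z_4=1, draws=[4], offspring=[0], Z_5=0
gen 5: Z_5=0, draws=[], offspring=[], Z_6=0

yes


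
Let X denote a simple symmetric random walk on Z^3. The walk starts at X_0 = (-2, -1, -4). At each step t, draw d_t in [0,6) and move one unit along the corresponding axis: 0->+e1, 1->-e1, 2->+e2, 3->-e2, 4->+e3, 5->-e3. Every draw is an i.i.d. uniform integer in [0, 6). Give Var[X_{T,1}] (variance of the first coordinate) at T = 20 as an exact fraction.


Outcome values over d=0..5: [1, -1, 0, 0, 0, 0]
Σy = 0, Σy² = 2, M = 6
μ = 0/6 = 0,  σ² = 2/6 − (0)² = 1/3
Independent increments: Var[X_20] = 20·σ² = 20·(1/3) = 20/3

20/3


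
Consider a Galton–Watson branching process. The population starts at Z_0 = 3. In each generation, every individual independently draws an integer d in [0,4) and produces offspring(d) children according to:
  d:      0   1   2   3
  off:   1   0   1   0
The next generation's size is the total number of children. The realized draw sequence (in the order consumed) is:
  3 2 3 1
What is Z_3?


0

gen 0: Z_0=3, draws=[3, 2, 3], offspring=[0, 1, 0], Z_1=1
gen 1: Z_1=1, draws=[1], offspring=[0], Z_2=0
gen 2: Z_2=0, draws=[], offspring=[], Z_3=0


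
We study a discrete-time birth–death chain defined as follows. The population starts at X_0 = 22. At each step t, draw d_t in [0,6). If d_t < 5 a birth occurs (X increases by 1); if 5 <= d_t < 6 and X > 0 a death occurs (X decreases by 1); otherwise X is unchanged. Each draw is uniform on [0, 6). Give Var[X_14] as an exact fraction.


X can drop by at most 1 per step and X_0 = 22 > T = 14, so X_t >= 22 − t >= 8 > 0 for every t <= 14: the floor at 0 (the 'and X > 0' condition) never binds. Hence X_14 = X_0 + Σ_{t<14} Y_t with i.i.d. increments Y_t = y(d_t) ∈ {+1, −1, 0}.
Outcome values over d=0..5: [1, 1, 1, 1, 1, -1]
Σy = 4, Σy² = 6, M = 6
μ = 4/6 = 2/3,  σ² = 6/6 − (2/3)² = 5/9
Independent increments: Var[X_14] = 14·σ² = 14·(5/9) = 70/9

70/9
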